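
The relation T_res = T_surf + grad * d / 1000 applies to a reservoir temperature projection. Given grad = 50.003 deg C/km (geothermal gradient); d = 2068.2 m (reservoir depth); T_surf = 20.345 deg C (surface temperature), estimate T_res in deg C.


T_res = T_surf + grad * d / 1000
T_res = 20.345 + 50.003 * 2068.2 / 1000
T_res = 123.76 deg C


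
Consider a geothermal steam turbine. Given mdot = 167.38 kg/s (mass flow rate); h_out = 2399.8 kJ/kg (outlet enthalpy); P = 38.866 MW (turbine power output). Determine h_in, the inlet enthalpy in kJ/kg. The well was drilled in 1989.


h_in = h_out + P * 1000 / mdot
h_in = 2399.8 + 38.866 * 1000 / 167.38
h_in = 2632.0 kJ/kg


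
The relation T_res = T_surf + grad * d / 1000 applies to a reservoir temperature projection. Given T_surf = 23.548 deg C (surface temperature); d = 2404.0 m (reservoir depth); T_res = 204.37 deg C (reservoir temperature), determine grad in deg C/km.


grad = (T_res - T_surf) / d * 1000
grad = (204.37 - 23.548) / 2404.0 * 1000
grad = 75.217 deg C/km


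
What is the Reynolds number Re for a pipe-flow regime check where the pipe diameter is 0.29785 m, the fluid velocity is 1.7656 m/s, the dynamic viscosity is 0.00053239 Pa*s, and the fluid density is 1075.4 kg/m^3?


Re = rho * vel * D / mu
Re = 1075.4 * 1.7656 * 0.29785 / 0.00053239
Re = 1.0623e+06


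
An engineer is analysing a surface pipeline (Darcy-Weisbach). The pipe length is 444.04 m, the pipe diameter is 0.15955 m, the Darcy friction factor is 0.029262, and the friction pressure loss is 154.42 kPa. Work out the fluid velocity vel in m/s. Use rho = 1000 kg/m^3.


vel = sqrt(dP*1000*2*D / (f*L*rho))
vel = sqrt(154.42*1000*2*0.15955 / (0.029262*444.04*1000))
vel = 1.9474 m/s


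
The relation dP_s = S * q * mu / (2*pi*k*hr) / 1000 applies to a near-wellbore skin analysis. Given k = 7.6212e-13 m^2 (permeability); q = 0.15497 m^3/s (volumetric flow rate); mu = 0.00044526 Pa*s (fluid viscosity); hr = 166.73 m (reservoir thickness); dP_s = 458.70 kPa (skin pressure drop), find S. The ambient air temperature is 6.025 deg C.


S = dP_s * 1000 * 2*pi*k*hr / (q*mu)
S = 458.70 * 1000 * 2*pi*7.6212e-13*166.73 / (0.15497*0.00044526)
S = 5.3074


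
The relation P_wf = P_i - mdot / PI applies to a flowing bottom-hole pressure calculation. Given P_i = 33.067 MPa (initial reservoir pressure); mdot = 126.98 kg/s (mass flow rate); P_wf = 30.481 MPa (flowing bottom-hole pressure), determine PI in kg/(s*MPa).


PI = mdot / (P_i - P_wf)
PI = 126.98 / (33.067 - 30.481)
PI = 49.103 kg/(s*MPa)


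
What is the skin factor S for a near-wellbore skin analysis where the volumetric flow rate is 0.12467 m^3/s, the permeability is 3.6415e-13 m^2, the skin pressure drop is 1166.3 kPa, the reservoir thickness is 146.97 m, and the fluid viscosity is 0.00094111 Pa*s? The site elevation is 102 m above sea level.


S = dP_s * 1000 * 2*pi*k*hr / (q*mu)
S = 1166.3 * 1000 * 2*pi*3.6415e-13*146.97 / (0.12467*0.00094111)
S = 3.3427


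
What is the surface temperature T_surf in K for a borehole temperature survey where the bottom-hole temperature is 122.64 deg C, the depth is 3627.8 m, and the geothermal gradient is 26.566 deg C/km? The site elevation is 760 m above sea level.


T_surf = T_d - grad * d / 1000
T_surf = 122.64 - 26.566 * 3627.8 / 1000
T_surf = 26.26387 deg C
Convert to K: 26.26387 + 273.15 = 299.41 K
T_surf = 299.41 K


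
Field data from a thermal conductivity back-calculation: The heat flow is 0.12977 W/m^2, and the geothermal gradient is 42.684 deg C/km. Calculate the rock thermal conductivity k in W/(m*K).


k = q / (grad / 1000)
k = 0.12977 / (42.684 / 1000)
k = 3.0402 W/(m*K)


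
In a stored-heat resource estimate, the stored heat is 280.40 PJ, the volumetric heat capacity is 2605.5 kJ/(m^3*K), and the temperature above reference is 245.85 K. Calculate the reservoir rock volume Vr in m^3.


Vr = Q_s * 1e12 / (rhoc * dT)
Vr = 280.40 * 1e12 / (2605.5 * 245.85)
Vr = 4.3774e+08 m^3


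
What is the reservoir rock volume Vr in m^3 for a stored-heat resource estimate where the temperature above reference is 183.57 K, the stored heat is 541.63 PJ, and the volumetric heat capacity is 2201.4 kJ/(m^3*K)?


Vr = Q_s * 1e12 / (rhoc * dT)
Vr = 541.63 * 1e12 / (2201.4 * 183.57)
Vr = 1.3403e+09 m^3


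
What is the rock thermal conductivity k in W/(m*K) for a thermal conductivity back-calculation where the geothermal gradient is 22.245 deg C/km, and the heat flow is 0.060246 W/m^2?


k = q / (grad / 1000)
k = 0.060246 / (22.245 / 1000)
k = 2.7083 W/(m*K)


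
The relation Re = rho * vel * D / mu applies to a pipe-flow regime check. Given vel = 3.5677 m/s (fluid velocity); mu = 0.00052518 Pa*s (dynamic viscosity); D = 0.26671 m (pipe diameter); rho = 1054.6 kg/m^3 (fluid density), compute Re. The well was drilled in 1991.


Re = rho * vel * D / mu
Re = 1054.6 * 3.5677 * 0.26671 / 0.00052518
Re = 1.9108e+06


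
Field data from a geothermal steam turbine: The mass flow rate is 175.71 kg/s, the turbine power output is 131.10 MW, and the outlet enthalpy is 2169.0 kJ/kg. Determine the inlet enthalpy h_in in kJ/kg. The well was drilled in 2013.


h_in = h_out + P * 1000 / mdot
h_in = 2169.0 + 131.10 * 1000 / 175.71
h_in = 2915.1 kJ/kg


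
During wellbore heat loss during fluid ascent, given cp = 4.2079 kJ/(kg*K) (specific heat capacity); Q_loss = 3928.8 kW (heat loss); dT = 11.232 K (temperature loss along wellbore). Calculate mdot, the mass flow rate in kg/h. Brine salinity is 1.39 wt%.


mdot = Q_loss / (cp * dT)
mdot = 3928.8 / (4.2079 * 11.232)
mdot = 83.12610 kg/s
Convert: 83.12610 kg/s * 3600.0 = 2.9925e+05 kg/h
mdot = 2.9925e+05 kg/h


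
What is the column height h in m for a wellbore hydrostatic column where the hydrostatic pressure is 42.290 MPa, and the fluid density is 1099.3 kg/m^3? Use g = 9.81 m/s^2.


h = P * 1e6 / (g * rho)
h = 42.290 * 1e6 / (9.81 * 1099.3)
h = 3921.5 m


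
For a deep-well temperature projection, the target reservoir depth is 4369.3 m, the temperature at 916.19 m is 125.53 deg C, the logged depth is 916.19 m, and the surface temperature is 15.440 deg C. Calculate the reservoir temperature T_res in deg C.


Step 1: grad = (T_d1 - T_surf)/d1 * 1000 = (125.53 - 15.44)/916.19 * 1000 = 120.1607 deg C/km
Step 2: T_res = T_surf + grad*d2/1000 = 15.44 + 120.1607*4369.3/1000 = 540.46 deg C
T_res = 540.46 deg C


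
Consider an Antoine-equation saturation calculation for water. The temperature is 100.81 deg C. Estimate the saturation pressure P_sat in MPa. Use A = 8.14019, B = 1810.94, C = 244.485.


P_sat = 10^(A - B/(C + T)) / 760 * 0.101325
P_sat = 10^(8.14019 - 1810.94/(244.485 + 100.81)) / 760 * 0.101325
P_sat = 0.10483 MPa


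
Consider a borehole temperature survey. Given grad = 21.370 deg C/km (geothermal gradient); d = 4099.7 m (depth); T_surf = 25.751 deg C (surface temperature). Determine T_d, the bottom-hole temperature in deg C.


T_d = T_surf + grad * d / 1000
T_d = 25.751 + 21.370 * 4099.7 / 1000
T_d = 113.36 deg C


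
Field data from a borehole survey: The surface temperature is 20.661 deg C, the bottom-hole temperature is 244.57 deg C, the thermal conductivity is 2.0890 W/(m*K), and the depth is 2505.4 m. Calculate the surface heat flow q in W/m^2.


Step 1: grad = (T_d - T_surf)/d * 1000 = (244.57 - 20.661)/2505.4 * 1000 = 89.37056 deg C/km
Step 2: q = k * grad / 1000 = 2.089 * 89.37056 / 1000 = 0.18670 W/m^2
q = 0.18670 W/m^2


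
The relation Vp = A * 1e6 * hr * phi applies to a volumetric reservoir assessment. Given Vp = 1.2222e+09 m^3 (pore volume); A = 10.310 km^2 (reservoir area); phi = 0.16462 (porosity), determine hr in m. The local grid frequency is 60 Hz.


hr = Vp / (A * 1e6 * phi)
hr = 1.2222e+09 / (10.310 * 1e6 * 0.16462)
hr = 720.11 m


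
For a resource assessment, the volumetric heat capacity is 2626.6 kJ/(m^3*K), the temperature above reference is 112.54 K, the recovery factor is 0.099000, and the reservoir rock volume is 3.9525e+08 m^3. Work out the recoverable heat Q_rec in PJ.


Step 1: Q_s = Vr*rhoc*dT/1e12 = 3.9525e+08*2626.6*112.54/1e12 = 116.8349 PJ
Step 2: Q_rec = Q_s * RF = 116.8349 * 0.099 = 11.567 PJ
Q_rec = 11.567 PJ


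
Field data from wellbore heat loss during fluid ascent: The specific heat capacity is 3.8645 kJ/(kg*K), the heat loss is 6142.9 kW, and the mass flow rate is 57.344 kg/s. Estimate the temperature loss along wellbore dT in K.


dT = Q_loss / (mdot * cp)
dT = 6142.9 / (57.344 * 3.8645)
dT = 27.720 K


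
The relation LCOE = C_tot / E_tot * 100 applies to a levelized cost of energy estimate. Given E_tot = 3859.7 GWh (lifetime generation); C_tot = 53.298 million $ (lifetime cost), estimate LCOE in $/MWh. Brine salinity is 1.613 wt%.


LCOE = C_tot / E_tot * 100
LCOE = 53.298 / 3859.7 * 100
LCOE = 1.380885 cents/kWh
Convert: 1.380885 cents/kWh * 10.0 = 13.809 $/MWh
LCOE = 13.809 $/MWh


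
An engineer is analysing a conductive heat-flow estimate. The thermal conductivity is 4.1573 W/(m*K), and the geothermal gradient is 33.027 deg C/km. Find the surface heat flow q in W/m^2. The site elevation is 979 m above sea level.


q = k * grad / 1000
q = 4.1573 * 33.027 / 1000
q = 0.13730 W/m^2


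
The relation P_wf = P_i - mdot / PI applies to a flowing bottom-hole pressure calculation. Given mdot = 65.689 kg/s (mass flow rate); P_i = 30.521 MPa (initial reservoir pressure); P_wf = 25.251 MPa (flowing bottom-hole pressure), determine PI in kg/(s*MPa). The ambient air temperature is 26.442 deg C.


PI = mdot / (P_i - P_wf)
PI = 65.689 / (30.521 - 25.251)
PI = 12.465 kg/(s*MPa)


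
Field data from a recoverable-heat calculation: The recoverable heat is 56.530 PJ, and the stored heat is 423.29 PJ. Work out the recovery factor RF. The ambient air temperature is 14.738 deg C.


RF = Q_rec / Q_s
RF = 56.530 / 423.29
RF = 0.13355


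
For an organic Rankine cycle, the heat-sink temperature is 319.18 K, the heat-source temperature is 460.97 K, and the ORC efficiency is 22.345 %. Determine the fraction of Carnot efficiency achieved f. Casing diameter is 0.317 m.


f = (eta_orc/100) / (1 - Tc/Th)
f = (22.345/100) / (1 - 319.18/460.97)
f = 0.72645


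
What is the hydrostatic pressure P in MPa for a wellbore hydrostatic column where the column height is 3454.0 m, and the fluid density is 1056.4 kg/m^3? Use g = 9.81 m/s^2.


P = rho * g * h / 1e6
P = 1056.4 * 9.81 * 3454.0 / 1e6
P = 35.795 MPa


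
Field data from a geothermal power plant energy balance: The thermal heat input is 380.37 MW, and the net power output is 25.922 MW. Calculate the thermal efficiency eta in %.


eta = W_net / Q_in * 100
eta = 25.922 / 380.37 * 100
eta = 6.8149 %


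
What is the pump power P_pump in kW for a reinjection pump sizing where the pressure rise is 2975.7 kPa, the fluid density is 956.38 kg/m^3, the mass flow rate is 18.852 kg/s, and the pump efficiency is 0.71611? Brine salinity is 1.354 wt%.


P_pump = mdot * dP / (rho * eta)
P_pump = 18.852 * 2975.7 / (956.38 * 0.71611)
P_pump = 81.910 kW


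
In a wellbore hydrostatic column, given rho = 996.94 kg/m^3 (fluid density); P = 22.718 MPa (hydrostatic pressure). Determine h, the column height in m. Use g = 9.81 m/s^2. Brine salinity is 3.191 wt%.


h = P * 1e6 / (g * rho)
h = 22.718 * 1e6 / (9.81 * 996.94)
h = 2322.9 m


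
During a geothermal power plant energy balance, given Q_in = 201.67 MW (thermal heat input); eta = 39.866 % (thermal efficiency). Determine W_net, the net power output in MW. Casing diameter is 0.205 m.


W_net = eta / 100 * Q_in
W_net = 39.866 / 100 * 201.67
W_net = 80.398 MW


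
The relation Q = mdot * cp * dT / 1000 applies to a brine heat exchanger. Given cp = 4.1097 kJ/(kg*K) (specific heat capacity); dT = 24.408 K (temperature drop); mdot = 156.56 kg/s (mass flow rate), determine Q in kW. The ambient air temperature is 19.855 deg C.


Q = mdot * cp * dT / 1000
Q = 156.56 * 4.1097 * 24.408 / 1000
Q = 15.70446 MW
Convert: 15.70446 MW * 1000.0 = 15704 kW
Q = 15704 kW


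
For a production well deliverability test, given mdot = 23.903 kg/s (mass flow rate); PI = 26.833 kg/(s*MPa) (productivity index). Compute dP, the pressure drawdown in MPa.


dP = mdot * 1000 / PI
dP = 23.903 * 1000 / 26.833
dP = 890.8061 kPa
Convert: 890.8061 kPa * 0.001 = 0.89081 MPa
dP = 0.89081 MPa


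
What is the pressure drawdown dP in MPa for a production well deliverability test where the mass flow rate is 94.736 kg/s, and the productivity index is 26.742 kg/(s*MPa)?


dP = mdot * 1000 / PI
dP = 94.736 * 1000 / 26.742
dP = 3542.592 kPa
Convert: 3542.592 kPa * 0.001 = 3.5426 MPa
dP = 3.5426 MPa


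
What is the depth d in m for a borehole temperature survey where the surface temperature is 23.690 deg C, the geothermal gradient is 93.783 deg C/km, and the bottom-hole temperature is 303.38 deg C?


d = (T_d - T_surf) / grad * 1000
d = (303.38 - 23.690) / 93.783 * 1000
d = 2982.3 m


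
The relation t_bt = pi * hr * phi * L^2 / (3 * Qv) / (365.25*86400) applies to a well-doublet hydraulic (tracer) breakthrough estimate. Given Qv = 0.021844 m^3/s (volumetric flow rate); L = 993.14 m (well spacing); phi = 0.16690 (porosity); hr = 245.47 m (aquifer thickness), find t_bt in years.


t_bt = pi * hr * phi * L^2 / (3 * Qv) / (365.25*86400)
t_bt = pi * 245.47 * 0.16690 * 993.14^2 / (3 * 0.021844) / (365.25*86400)
t_bt = 61.386 years


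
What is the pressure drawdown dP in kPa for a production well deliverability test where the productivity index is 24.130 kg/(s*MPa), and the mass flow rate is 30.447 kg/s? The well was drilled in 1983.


dP = mdot * 1000 / PI
dP = 30.447 * 1000 / 24.130
dP = 1261.8 kPa


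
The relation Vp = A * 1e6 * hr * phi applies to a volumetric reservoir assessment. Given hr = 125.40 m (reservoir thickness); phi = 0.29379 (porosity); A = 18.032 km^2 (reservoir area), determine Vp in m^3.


Vp = A * 1e6 * hr * phi
Vp = 18.032 * 1e6 * 125.40 * 0.29379
Vp = 6.6432e+08 m^3


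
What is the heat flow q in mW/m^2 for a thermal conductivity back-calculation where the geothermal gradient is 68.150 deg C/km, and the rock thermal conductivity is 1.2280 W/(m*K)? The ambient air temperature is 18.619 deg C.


q = k * grad / 1000
q = 1.2280 * 68.150 / 1000
q = 0.08368820 W/m^2
Convert: 0.08368820 W/m^2 * 1000.0 = 83.688 mW/m^2
q = 83.688 mW/m^2


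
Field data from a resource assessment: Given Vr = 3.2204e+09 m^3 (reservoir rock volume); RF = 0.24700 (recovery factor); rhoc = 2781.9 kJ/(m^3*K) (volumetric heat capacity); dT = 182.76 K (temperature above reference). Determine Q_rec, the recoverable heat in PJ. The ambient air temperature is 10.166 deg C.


Step 1: Q_s = Vr*rhoc*dT/1e12 = 3.2204e+09*2781.9*182.76/1e12 = 1637.316 PJ
Step 2: Q_rec = Q_s * RF = 1637.316 * 0.247 = 404.42 PJ
Q_rec = 404.42 PJ


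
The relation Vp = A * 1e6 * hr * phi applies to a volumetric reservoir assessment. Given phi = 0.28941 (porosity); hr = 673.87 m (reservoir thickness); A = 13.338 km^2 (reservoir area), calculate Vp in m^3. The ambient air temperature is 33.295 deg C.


Vp = A * 1e6 * hr * phi
Vp = 13.338 * 1e6 * 673.87 * 0.28941
Vp = 2.6012e+09 m^3


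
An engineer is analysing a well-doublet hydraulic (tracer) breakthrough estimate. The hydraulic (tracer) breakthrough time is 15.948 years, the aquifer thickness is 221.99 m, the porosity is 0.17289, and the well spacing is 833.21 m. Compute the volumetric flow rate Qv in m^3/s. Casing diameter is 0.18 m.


Qv = pi*hr*phi*L^2 / (3*t_bt*365.25*86400)
Qv = pi*221.99*0.17289*833.21^2 / (3*15.948*365.25*86400)
Qv = 0.055441 m^3/s


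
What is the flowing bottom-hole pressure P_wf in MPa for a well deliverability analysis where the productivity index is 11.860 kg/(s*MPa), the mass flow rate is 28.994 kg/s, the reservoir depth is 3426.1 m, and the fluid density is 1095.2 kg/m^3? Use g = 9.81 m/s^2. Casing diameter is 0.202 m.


Step 1: P_i = rho*g*h/1e6 = 1095.2*9.81*3426.1/1e6 = 36.80972 MPa
Step 2: P_wf = P_i - mdot/PI = 36.80972 - 28.994/11.86 = 34.365 MPa
P_wf = 34.365 MPa


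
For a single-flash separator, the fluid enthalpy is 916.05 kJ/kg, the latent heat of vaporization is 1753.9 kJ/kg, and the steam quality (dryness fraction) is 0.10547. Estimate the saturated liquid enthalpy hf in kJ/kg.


hf = h - x * hfg
hf = 916.05 - 0.10547 * 1753.9
hf = 731.07 kJ/kg


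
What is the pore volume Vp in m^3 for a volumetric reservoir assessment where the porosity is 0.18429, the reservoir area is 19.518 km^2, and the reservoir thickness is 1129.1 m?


Vp = A * 1e6 * hr * phi
Vp = 19.518 * 1e6 * 1129.1 * 0.18429
Vp = 4.0613e+09 m^3


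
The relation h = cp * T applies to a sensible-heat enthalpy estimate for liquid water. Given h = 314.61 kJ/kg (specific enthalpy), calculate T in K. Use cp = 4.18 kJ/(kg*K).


T = h / cp
T = 314.61 / 4.18
T = 75.26555 deg C
Convert to K: 75.26555 + 273.15 = 348.42 K
T = 348.42 K


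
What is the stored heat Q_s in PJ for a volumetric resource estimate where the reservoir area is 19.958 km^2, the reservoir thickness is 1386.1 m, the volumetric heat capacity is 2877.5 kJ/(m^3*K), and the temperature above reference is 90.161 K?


Step 1: Vr = A*1e6*hr = 19.958*1e6*1386.1 = 2.766378e+10 m^3
Step 2: Q_s = Vr*rhoc*dT/1e12 = 2.766378e+10*2877.5*90.161/1e12 = 7177.0 PJ
Q_s = 7177.0 PJ


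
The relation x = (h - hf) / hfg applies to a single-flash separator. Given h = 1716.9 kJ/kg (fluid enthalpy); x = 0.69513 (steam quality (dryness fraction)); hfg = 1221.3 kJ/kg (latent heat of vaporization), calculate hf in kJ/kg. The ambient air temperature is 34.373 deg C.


hf = h - x * hfg
hf = 1716.9 - 0.69513 * 1221.3
hf = 867.94 kJ/kg


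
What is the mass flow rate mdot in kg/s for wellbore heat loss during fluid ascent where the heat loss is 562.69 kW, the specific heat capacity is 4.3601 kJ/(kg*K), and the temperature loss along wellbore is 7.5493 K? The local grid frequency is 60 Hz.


mdot = Q_loss / (cp * dT)
mdot = 562.69 / (4.3601 * 7.5493)
mdot = 17.095 kg/s


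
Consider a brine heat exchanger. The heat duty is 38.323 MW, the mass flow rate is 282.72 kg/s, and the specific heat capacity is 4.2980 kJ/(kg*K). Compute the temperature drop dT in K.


dT = Q * 1000 / (mdot * cp)
dT = 38.323 * 1000 / (282.72 * 4.2980)
dT = 31.538 K


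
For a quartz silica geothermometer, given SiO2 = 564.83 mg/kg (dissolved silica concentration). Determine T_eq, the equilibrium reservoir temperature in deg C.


T_eq = 1309 / (5.19 - log10(SiO2)) - 273.15
T_eq = 1309 / (5.19 - log10(564.83)) - 273.15
T_eq = 263.75 deg C


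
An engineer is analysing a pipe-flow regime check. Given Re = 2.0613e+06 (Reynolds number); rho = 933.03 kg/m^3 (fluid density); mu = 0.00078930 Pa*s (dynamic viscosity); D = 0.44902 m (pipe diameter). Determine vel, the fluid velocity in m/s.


vel = Re * mu / (rho * D)
vel = 2.0613e+06 * 0.00078930 / (933.03 * 0.44902)
vel = 3.8835 m/s


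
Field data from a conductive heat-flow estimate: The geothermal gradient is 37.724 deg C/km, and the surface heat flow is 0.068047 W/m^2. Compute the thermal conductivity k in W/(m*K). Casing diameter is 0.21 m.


k = q * 1000 / grad
k = 0.068047 * 1000 / 37.724
k = 1.8038 W/(m*K)


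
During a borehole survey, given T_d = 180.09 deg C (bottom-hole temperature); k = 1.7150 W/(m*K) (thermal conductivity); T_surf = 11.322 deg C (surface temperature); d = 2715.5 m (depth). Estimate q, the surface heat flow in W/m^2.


Step 1: grad = (T_d - T_surf)/d * 1000 = (180.09 - 11.322)/2715.5 * 1000 = 62.14988 deg C/km
Step 2: q = k * grad / 1000 = 1.715 * 62.14988 / 1000 = 0.10659 W/m^2
q = 0.10659 W/m^2


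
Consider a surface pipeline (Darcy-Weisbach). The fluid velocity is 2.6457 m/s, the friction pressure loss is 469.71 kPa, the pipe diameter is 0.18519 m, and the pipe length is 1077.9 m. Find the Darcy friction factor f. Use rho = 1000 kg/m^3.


f = dP*1000 / ((L/D)*(rho*vel^2/2))
f = 469.71*1000 / ((1077.9/0.18519)*(1000*2.6457^2/2))
f = 0.023058


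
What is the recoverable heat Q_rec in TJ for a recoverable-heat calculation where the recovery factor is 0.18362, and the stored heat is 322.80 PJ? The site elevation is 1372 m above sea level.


Q_rec = Q_s * RF
Q_rec = 322.80 * 0.18362
Q_rec = 59.27254 PJ
Convert: 59.27254 PJ * 1000.0 = 59273 TJ
Q_rec = 59273 TJ


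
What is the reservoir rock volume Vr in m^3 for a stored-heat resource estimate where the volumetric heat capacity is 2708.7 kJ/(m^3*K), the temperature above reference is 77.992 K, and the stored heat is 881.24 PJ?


Vr = Q_s * 1e12 / (rhoc * dT)
Vr = 881.24 * 1e12 / (2708.7 * 77.992)
Vr = 4.1714e+09 m^3


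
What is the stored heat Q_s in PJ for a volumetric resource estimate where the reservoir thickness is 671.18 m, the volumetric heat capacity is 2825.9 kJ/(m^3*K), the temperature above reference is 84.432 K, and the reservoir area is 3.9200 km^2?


Step 1: Vr = A*1e6*hr = 3.92*1e6*671.18 = 2.631026e+09 m^3
Step 2: Q_s = Vr*rhoc*dT/1e12 = 2.631026e+09*2825.9*84.432/1e12 = 627.75 PJ
Q_s = 627.75 PJ


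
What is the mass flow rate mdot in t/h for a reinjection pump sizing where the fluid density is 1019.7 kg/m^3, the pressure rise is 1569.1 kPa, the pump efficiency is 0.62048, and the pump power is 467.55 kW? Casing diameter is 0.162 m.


mdot = P_pump * rho * eta / dP
mdot = 467.55 * 1019.7 * 0.62048 / 1569.1
mdot = 188.5288 kg/s
Convert: 188.5288 kg/s * 3.6 = 678.70 t/h
mdot = 678.70 t/h


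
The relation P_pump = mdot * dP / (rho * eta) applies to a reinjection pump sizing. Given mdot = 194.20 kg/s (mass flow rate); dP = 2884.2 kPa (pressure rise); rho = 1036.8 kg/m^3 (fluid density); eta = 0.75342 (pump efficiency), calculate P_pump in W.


P_pump = mdot * dP / (rho * eta)
P_pump = 194.20 * 2884.2 / (1036.8 * 0.75342)
P_pump = 717.0385 kW
Convert: 717.0385 kW * 1000.0 = 7.1704e+05 W
P_pump = 7.1704e+05 W


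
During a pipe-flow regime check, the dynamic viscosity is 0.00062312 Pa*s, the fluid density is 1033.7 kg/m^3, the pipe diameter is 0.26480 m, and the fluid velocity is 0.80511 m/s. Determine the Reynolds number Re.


Re = rho * vel * D / mu
Re = 1033.7 * 0.80511 * 0.26480 / 0.00062312
Re = 3.5367e+05


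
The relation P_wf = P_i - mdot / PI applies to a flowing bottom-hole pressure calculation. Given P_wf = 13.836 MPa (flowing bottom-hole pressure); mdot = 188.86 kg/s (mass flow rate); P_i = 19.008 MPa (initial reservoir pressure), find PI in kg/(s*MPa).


PI = mdot / (P_i - P_wf)
PI = 188.86 / (19.008 - 13.836)
PI = 36.516 kg/(s*MPa)


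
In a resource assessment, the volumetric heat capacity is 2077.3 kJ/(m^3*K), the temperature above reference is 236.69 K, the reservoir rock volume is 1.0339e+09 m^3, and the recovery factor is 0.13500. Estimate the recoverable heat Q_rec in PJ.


Step 1: Q_s = Vr*rhoc*dT/1e12 = 1.0339e+09*2077.3*236.69/1e12 = 508.3440 PJ
Step 2: Q_rec = Q_s * RF = 508.3440 * 0.135 = 68.626 PJ
Q_rec = 68.626 PJ


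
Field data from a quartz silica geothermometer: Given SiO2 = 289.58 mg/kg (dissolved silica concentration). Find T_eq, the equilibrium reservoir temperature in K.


T_eq = 1309 / (5.19 - log10(SiO2)) - 273.15
T_eq = 1309 / (5.19 - log10(289.58)) - 273.15
T_eq = 206.6480 deg C
Convert to K: 206.6480 + 273.15 = 479.80 K
T_eq = 479.80 K


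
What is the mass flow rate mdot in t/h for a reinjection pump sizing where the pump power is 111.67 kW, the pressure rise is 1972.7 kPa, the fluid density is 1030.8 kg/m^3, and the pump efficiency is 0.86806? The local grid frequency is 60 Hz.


mdot = P_pump * rho * eta / dP
mdot = 111.67 * 1030.8 * 0.86806 / 1972.7
mdot = 50.65235 kg/s
Convert: 50.65235 kg/s * 3.6 = 182.35 t/h
mdot = 182.35 t/h


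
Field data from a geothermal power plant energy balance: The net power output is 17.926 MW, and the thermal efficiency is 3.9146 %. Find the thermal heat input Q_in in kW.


Q_in = W_net / (eta / 100)
Q_in = 17.926 / (3.9146 / 100)
Q_in = 457.9267 MW
Convert: 457.9267 MW * 1000.0 = 4.5793e+05 kW
Q_in = 4.5793e+05 kW


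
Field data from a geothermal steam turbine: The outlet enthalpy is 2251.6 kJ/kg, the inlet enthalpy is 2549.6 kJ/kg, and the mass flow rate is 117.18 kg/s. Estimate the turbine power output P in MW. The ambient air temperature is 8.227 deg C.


P = mdot * (h_in - h_out) / 1000
P = 117.18 * (2549.6 - 2251.6) / 1000
P = 34.920 MW


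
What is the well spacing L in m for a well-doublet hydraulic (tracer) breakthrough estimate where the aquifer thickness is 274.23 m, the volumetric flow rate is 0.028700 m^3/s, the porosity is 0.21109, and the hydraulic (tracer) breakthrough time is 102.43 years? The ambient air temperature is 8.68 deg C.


L = sqrt(t_bt*365.25*86400*3*Qv / (pi*hr*phi))
L = sqrt(102.43*365.25*86400*3*0.028700 / (pi*274.23*0.21109))
L = 1237.1 m


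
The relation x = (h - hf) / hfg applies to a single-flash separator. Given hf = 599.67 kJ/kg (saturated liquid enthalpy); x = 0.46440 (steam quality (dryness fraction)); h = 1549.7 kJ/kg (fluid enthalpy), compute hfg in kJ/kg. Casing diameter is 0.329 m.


hfg = (h - hf) / x
hfg = (1549.7 - 599.67) / 0.46440
hfg = 2045.7 kJ/kg


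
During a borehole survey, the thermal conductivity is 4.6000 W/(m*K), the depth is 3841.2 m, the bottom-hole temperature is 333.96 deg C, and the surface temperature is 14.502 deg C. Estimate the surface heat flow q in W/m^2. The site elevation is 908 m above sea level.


Step 1: grad = (T_d - T_surf)/d * 1000 = (333.96 - 14.502)/3841.2 * 1000 = 83.16620 deg C/km
Step 2: q = k * grad / 1000 = 4.6 * 83.16620 / 1000 = 0.38256 W/m^2
q = 0.38256 W/m^2


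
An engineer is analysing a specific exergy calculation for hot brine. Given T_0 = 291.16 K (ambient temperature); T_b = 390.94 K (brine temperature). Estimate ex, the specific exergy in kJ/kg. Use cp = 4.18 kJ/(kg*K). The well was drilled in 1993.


ex = cp * ((T_b - T_0) - T_0 * ln(T_b/T_0))
ex = 4.18 * ((390.94 - 291.16) - 291.16 * ln(390.94/291.16))
ex = 58.439 kJ/kg


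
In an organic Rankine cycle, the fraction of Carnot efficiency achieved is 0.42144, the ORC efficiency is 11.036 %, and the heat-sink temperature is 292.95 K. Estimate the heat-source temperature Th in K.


Th = Tc / (1 - (eta_orc/100)/f)
Th = 292.95 / (1 - (11.036/100)/0.42144)
Th = 396.88 K


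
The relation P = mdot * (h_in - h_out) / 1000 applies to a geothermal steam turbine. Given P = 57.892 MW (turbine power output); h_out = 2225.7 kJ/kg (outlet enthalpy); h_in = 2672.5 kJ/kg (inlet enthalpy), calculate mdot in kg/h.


mdot = P * 1000 / (h_in - h_out)
mdot = 57.892 * 1000 / (2672.5 - 2225.7)
mdot = 129.5703 kg/s
Convert: 129.5703 kg/s * 3600.0 = 4.6645e+05 kg/h
mdot = 4.6645e+05 kg/h


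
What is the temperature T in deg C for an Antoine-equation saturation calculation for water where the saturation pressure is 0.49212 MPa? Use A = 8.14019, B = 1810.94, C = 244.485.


T = B / (A - log10(P_sat * 760 / 0.101325)) - C
T = 1810.94 / (8.14019 - log10(0.49212 * 760 / 0.101325)) - 244.485
T = 151.52 deg C


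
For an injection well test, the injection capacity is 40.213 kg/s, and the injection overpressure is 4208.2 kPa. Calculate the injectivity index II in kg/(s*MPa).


II = mdot * 1000 / dP
II = 40.213 * 1000 / 4208.2
II = 9.5559 kg/(s*MPa)


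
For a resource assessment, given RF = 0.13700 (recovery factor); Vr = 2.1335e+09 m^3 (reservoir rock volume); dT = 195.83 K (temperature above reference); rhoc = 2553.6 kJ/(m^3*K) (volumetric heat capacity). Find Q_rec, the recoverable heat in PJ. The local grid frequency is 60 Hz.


Step 1: Q_s = Vr*rhoc*dT/1e12 = 2.1335e+09*2553.6*195.83/1e12 = 1066.903 PJ
Step 2: Q_rec = Q_s * RF = 1066.903 * 0.137 = 146.17 PJ
Q_rec = 146.17 PJ


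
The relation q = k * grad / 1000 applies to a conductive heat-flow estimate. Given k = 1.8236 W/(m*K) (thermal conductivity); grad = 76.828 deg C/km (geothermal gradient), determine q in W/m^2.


q = k * grad / 1000
q = 1.8236 * 76.828 / 1000
q = 0.14010 W/m^2


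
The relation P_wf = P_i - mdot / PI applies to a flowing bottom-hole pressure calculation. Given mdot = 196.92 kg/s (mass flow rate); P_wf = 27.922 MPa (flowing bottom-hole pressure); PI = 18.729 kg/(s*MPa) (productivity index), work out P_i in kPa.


P_i = P_wf + mdot / PI
P_i = 27.922 + 196.92 / 18.729
P_i = 38.43618 MPa
Convert: 38.43618 MPa * 1000.0 = 38436 kPa
P_i = 38436 kPa


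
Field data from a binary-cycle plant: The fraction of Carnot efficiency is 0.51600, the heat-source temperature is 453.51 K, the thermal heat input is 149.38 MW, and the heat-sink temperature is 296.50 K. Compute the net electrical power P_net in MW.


Step 1: eta = (1 - Tc/Th)*f = (1 - 296.5/453.51)*0.516 = 0.1786447
Step 2: P_net = eta * Q_in = 0.1786447 * 149.38 = 26.686 MW
P_net = 26.686 MW


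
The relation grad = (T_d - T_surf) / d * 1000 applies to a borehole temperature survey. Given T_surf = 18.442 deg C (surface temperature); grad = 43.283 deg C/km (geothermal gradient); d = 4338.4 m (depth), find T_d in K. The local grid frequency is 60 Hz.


T_d = T_surf + grad * d / 1000
T_d = 18.442 + 43.283 * 4338.4 / 1000
T_d = 206.2210 deg C
Convert to K: 206.2210 + 273.15 = 479.37 K
T_d = 479.37 K


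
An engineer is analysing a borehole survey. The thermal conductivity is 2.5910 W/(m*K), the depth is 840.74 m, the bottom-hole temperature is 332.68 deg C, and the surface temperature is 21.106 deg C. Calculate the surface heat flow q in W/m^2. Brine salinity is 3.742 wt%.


Step 1: grad = (T_d - T_surf)/d * 1000 = (332.68 - 21.106)/840.74 * 1000 = 370.5950 deg C/km
Step 2: q = k * grad / 1000 = 2.591 * 370.5950 / 1000 = 0.96021 W/m^2
q = 0.96021 W/m^2


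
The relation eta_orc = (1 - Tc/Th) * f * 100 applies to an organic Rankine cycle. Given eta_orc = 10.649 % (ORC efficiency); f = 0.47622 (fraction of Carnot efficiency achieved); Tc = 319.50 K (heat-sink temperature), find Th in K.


Th = Tc / (1 - (eta_orc/100)/f)
Th = 319.50 / (1 - (10.649/100)/0.47622)
Th = 411.52 K


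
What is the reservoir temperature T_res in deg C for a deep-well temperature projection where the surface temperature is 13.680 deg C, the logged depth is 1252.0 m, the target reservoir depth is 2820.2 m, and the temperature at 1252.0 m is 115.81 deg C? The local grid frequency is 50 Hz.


Step 1: grad = (T_d1 - T_surf)/d1 * 1000 = (115.81 - 13.68)/1252.0 * 1000 = 81.57348 deg C/km
Step 2: T_res = T_surf + grad*d2/1000 = 13.68 + 81.57348*2820.2/1000 = 243.73 deg C
T_res = 243.73 deg C


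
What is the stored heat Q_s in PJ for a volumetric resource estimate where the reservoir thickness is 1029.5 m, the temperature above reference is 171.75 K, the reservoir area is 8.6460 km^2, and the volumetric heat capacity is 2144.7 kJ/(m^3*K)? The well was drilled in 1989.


Step 1: Vr = A*1e6*hr = 8.646*1e6*1029.5 = 8.901057e+09 m^3
Step 2: Q_s = Vr*rhoc*dT/1e12 = 8.901057e+09*2144.7*171.75/1e12 = 3278.7 PJ
Q_s = 3278.7 PJ


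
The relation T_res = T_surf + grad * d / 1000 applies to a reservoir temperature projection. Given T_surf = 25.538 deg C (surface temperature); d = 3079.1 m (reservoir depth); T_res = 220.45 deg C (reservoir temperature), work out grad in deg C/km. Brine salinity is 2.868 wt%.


grad = (T_res - T_surf) / d * 1000
grad = (220.45 - 25.538) / 3079.1 * 1000
grad = 63.302 deg C/km


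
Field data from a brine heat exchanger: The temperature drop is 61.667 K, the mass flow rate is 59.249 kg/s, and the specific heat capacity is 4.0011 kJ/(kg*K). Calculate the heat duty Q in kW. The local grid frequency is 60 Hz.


Q = mdot * cp * dT / 1000
Q = 59.249 * 4.0011 * 61.667 / 1000
Q = 14.61885 MW
Convert: 14.61885 MW * 1000.0 = 14619 kW
Q = 14619 kW


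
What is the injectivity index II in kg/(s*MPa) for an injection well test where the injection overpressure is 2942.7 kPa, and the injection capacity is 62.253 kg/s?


II = mdot * 1000 / dP
II = 62.253 * 1000 / 2942.7
II = 21.155 kg/(s*MPa)


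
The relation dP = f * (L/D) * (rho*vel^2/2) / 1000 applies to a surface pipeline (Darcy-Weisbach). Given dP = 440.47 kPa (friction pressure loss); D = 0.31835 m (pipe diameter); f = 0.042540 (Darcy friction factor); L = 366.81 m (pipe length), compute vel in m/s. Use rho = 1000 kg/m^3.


vel = sqrt(dP*1000*2*D / (f*L*rho))
vel = sqrt(440.47*1000*2*0.31835 / (0.042540*366.81*1000))
vel = 4.2394 m/s


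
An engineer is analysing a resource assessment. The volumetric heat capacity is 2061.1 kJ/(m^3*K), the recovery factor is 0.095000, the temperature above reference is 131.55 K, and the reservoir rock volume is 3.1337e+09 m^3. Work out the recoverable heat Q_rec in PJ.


Step 1: Q_s = Vr*rhoc*dT/1e12 = 3.1337e+09*2061.1*131.55/1e12 = 849.6642 PJ
Step 2: Q_rec = Q_s * RF = 849.6642 * 0.095 = 80.718 PJ
Q_rec = 80.718 PJ


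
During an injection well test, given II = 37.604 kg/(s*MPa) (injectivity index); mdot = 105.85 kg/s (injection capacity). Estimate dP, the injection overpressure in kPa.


dP = mdot * 1000 / II
dP = 105.85 * 1000 / 37.604
dP = 2814.9 kPa


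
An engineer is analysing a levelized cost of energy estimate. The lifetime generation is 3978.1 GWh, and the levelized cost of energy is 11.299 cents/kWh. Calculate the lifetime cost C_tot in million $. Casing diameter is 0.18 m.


C_tot = LCOE / 100 * E_tot
C_tot = 11.299 / 100 * 3978.1
C_tot = 449.49 million $


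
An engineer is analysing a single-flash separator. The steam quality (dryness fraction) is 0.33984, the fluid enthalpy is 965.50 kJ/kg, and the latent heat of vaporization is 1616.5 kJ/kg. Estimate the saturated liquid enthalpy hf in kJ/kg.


hf = h - x * hfg
hf = 965.50 - 0.33984 * 1616.5
hf = 416.15 kJ/kg


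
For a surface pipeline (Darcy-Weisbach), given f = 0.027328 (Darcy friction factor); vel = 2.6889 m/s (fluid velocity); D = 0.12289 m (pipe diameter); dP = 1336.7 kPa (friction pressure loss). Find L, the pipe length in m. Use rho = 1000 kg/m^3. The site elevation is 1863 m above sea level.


L = dP*1000*D / (f*rho*vel^2/2)
L = 1336.7*1000*0.12289 / (0.027328*1000*2.6889^2/2)
L = 1662.7 m


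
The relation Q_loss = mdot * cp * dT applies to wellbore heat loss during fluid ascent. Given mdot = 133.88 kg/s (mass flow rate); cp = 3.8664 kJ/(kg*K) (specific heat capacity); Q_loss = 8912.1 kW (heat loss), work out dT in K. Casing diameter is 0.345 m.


dT = Q_loss / (mdot * cp)
dT = 8912.1 / (133.88 * 3.8664)
dT = 17.217 K


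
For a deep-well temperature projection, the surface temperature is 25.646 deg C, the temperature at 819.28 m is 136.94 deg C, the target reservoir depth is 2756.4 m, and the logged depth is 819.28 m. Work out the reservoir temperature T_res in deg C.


Step 1: grad = (T_d1 - T_surf)/d1 * 1000 = (136.94 - 25.646)/819.28 * 1000 = 135.8437 deg C/km
Step 2: T_res = T_surf + grad*d2/1000 = 25.646 + 135.8437*2756.4/1000 = 400.09 deg C
T_res = 400.09 deg C


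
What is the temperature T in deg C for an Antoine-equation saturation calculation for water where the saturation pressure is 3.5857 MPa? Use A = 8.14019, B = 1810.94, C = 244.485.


T = B / (A - log10(P_sat * 760 / 0.101325)) - C
T = 1810.94 / (8.14019 - log10(3.5857 * 760 / 0.101325)) - 244.485
T = 243.57 deg C


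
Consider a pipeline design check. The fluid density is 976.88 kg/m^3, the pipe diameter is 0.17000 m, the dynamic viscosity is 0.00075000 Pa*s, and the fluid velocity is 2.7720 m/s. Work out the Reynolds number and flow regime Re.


Step 1: Re = rho*vel*D/mu = 976.88*2.772*0.17/0.00075 = 6.1379e+05
Step 2: Re = 6.1379e+05 > 4000, so flow is turbulent.
Re = 6.1379e+05 (turbulent)


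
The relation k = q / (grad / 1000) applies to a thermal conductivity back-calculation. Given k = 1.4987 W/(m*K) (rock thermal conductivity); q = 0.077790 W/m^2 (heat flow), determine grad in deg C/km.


grad = q / k * 1000
grad = 0.077790 / 1.4987 * 1000
grad = 51.905 deg C/km


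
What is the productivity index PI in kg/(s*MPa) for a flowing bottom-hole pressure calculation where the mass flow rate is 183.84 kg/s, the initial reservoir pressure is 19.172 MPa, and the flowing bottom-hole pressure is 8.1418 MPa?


PI = mdot / (P_i - P_wf)
PI = 183.84 / (19.172 - 8.1418)
PI = 16.667 kg/(s*MPa)


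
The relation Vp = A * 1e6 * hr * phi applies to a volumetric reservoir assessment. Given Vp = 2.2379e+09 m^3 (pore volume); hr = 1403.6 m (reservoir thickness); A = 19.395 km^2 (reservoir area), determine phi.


phi = Vp / (A * 1e6 * hr)
phi = 2.2379e+09 / (19.395 * 1e6 * 1403.6)
phi = 0.082207


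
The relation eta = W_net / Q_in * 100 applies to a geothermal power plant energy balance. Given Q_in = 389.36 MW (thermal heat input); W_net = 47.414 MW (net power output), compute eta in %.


eta = W_net / Q_in * 100
eta = 47.414 / 389.36 * 100
eta = 12.177 %


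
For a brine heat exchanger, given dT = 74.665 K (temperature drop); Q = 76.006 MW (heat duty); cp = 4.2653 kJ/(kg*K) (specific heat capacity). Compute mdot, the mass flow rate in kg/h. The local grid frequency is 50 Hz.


mdot = Q * 1000 / (cp * dT)
mdot = 76.006 * 1000 / (4.2653 * 74.665)
mdot = 238.6609 kg/s
Convert: 238.6609 kg/s * 3600.0 = 8.5918e+05 kg/h
mdot = 8.5918e+05 kg/h


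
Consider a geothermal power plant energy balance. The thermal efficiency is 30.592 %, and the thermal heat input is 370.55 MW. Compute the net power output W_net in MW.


W_net = eta / 100 * Q_in
W_net = 30.592 / 100 * 370.55
W_net = 113.36 MW


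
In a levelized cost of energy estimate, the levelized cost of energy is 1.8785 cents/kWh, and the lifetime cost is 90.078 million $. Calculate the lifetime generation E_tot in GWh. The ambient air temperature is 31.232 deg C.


E_tot = C_tot / LCOE * 100
E_tot = 90.078 / 1.8785 * 100
E_tot = 4795.2 GWh


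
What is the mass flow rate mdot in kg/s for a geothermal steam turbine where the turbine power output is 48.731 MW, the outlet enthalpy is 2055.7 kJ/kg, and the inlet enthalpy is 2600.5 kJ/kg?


mdot = P * 1000 / (h_in - h_out)
mdot = 48.731 * 1000 / (2600.5 - 2055.7)
mdot = 89.448 kg/s


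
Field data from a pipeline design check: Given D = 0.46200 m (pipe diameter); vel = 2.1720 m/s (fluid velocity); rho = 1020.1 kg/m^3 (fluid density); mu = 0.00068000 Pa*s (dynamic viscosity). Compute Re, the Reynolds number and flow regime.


Step 1: Re = rho*vel*D/mu = 1020.1*2.172*0.462/0.00068 = 1.5053e+06
Step 2: Re = 1.5053e+06 > 4000, so flow is turbulent.
Re = 1.5053e+06 (turbulent)


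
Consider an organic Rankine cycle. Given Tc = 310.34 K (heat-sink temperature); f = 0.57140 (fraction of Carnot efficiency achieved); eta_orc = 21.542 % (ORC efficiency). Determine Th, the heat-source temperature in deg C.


Th = Tc / (1 - (eta_orc/100)/f)
Th = 310.34 / (1 - (21.542/100)/0.57140)
Th = 498.1411 K
Convert to deg C: 498.1411 - 273.15 = 224.99 deg C
Th = 224.99 deg C


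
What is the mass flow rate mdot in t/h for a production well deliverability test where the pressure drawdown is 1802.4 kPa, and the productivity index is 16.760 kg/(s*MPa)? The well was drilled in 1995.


mdot = PI * dP / 1000
mdot = 16.760 * 1802.4 / 1000
mdot = 30.20822 kg/s
Convert: 30.20822 kg/s * 3.6 = 108.75 t/h
mdot = 108.75 t/h


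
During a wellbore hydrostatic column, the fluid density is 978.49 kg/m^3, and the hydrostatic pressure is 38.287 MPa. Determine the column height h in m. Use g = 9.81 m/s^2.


h = P * 1e6 / (g * rho)
h = 38.287 * 1e6 / (9.81 * 978.49)
h = 3988.7 m


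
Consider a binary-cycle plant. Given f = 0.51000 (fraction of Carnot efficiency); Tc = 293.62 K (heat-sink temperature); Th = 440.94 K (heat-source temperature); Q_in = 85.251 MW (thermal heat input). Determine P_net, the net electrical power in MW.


Step 1: eta = (1 - Tc/Th)*f = (1 - 293.62/440.94)*0.51 = 0.1703933
Step 2: P_net = eta * Q_in = 0.1703933 * 85.251 = 14.526 MW
P_net = 14.526 MW


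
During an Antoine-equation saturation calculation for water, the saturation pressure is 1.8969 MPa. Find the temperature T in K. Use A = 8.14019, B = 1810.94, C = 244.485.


T = B / (A - log10(P_sat * 760 / 0.101325)) - C
T = 1810.94 / (8.14019 - log10(1.8969 * 760 / 0.101325)) - 244.485
T = 209.7207 deg C
Convert to K: 209.7207 + 273.15 = 482.87 K
T = 482.87 K
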